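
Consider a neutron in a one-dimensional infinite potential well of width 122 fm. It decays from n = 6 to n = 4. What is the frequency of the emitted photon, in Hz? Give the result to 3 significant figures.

E_1 = h²/(8m_nL²) = 2.201×10^-15 J and ΔE = (6² − 4²)E_1 = 4.402×10^-14 J.
f = ΔE/h = 4.402×10^-14/6.626×10^-34 = 6.64×10^19 Hz.

f = 6.64×10^19 Hz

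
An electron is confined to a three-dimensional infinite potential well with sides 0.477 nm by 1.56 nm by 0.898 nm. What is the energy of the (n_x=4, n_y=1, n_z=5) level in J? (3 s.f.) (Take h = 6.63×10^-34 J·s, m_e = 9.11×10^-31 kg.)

E = 6.14×10^-18 J

For a 3D rectangular well E = (h²/8m_e)·Σ n_i²/L_i² = (6.63×10^-34)²/(8·9.11×10^-31) · [4²/(0.477 nm)² + 1²/(1.56 nm)² + 5²/(0.898 nm)²].
Evaluating gives E = 6.14×10^-18 J.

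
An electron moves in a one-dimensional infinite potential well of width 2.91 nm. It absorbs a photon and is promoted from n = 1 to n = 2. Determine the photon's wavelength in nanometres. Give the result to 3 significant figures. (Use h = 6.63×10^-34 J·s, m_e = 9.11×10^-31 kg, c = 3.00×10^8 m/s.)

λ = 9.31×10^3 nm

E_1 = h²/(8m_eL²) = 7.123×10^-21 J, so ΔE = (2² − 1²)E_1 = 2.137×10^-20 J.
λ = hc/ΔE = (6.63×10^-34·3.00×10^8)/2.137×10^-20 = 9.31×10^-6 m = 9.31×10^3 nm.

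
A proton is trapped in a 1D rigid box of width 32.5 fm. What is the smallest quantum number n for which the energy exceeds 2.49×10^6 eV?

E_1 = h²/(8m_pL²) = 3.106×10^-14 J = 1.939×10^5 eV.
Need n² > 2.49×10^6/1.939×10^5 = 12.84, i.e. n > 3.583.
The smallest integer satisfying this is n = 4.

n = 4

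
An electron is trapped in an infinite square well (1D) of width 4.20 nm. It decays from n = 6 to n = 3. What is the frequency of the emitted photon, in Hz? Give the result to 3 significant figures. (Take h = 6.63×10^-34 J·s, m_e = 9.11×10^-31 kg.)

f = 1.39×10^14 Hz

E_1 = h²/(8m_eL²) = 3.419×10^-21 J and ΔE = (6² − 3²)E_1 = 9.231×10^-20 J.
f = ΔE/h = 9.231×10^-20/6.63×10^-34 = 1.39×10^14 Hz.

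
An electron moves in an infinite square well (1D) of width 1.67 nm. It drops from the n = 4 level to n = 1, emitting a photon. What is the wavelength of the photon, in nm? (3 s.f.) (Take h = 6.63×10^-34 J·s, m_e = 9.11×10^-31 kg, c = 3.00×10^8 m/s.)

E_1 = h²/(8m_eL²) = 2.163×10^-20 J, so ΔE = (4² − 1²)E_1 = 3.245×10^-19 J.
λ = hc/ΔE = (6.63×10^-34·3.00×10^8)/3.245×10^-19 = 6.13×10^-7 m = 613 nm.

λ = 613 nm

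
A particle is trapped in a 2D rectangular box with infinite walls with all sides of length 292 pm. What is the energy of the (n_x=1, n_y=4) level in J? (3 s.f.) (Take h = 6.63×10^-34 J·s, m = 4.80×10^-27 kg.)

For a 2D rectangular well E = (h²/8m)·Σ n_i²/L_i² = (6.63×10^-34)²/(8·4.80×10^-27) · [1²/(292 pm)² + 4²/(292 pm)²].
Evaluating gives E = 2.28×10^-21 J.

E = 2.28×10^-21 J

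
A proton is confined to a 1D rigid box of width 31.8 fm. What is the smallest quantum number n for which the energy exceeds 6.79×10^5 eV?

E_1 = h²/(8m_pL²) = 3.244×10^-14 J = 2.025×10^5 eV.
Need n² > 6.79×10^5/2.025×10^5 = 3.353, i.e. n > 1.831.
The smallest integer satisfying this is n = 2.

n = 2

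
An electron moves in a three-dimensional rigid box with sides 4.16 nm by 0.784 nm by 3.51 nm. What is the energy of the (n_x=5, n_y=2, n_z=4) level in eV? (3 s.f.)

E = 3.48 eV

For a 3D rectangular well E = (h²/8m_e)·Σ n_i²/L_i² = (6.626×10^-34)²/(8·9.109×10^-31) · [5²/(4.16 nm)² + 2²/(0.784 nm)² + 4²/(3.51 nm)²].
Evaluating gives E = 5.574×10^-19 J = 3.48 eV.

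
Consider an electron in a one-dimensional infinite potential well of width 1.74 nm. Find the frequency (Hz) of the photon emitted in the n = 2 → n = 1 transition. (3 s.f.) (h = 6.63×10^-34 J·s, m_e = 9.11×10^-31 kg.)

f = 9.01×10^13 Hz

E_1 = h²/(8m_eL²) = 1.992×10^-20 J and ΔE = (2² − 1²)E_1 = 5.976×10^-20 J.
f = ΔE/h = 5.976×10^-20/6.63×10^-34 = 9.01×10^13 Hz.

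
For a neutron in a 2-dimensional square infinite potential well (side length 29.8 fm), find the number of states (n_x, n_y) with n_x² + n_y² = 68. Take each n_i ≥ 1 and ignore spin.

degeneracy = 2

The level has n_x² + n_y² = 68. The ordered positive-integer solutions are (2, 8), (8, 2).
That gives 2 states.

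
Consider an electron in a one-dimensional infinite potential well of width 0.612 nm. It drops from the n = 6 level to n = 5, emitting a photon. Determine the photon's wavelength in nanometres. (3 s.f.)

E_1 = h²/(8m_eL²) = 1.609×10^-19 J, so ΔE = (6² − 5²)E_1 = 1.770×10^-18 J.
λ = hc/ΔE = (6.626×10^-34·2.998×10^8)/1.770×10^-18 = 1.12×10^-7 m = 112 nm.

λ = 112 nm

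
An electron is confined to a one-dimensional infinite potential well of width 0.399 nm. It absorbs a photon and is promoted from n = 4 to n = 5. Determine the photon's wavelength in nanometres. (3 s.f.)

λ = 58.3 nm

E_1 = h²/(8m_eL²) = 3.784×10^-19 J, so ΔE = (5² − 4²)E_1 = 3.406×10^-18 J.
λ = hc/ΔE = (6.626×10^-34·2.998×10^8)/3.406×10^-18 = 5.83×10^-8 m = 58.3 nm.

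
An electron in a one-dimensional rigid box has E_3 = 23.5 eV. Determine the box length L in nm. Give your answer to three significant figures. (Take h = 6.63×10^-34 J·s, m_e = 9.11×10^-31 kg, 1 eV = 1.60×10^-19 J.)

L = 0.380 nm

From E_n = n²h²/(8m_eL²), L = n·h/√(8m_eE_n).
E_3 = 23.5 eV = 3.760×10^-18 J, so L = 3·6.63×10^-34/√(8·9.11×10^-31·3.760×10^-18) = 3.80×10^-10 m = 0.380 nm.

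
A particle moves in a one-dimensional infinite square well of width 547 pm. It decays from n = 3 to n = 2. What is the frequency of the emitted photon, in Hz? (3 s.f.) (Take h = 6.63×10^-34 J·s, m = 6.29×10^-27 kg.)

E_1 = h²/(8mL²) = 2.920×10^-23 J and ΔE = (3² − 2²)E_1 = 1.460×10^-22 J.
f = ΔE/h = 1.460×10^-22/6.63×10^-34 = 2.20×10^11 Hz.

f = 2.20×10^11 Hz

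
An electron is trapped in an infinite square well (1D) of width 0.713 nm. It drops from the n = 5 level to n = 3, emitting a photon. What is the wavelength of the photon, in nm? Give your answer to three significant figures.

λ = 105 nm

E_1 = h²/(8m_eL²) = 1.185×10^-19 J, so ΔE = (5² − 3²)E_1 = 1.896×10^-18 J.
λ = hc/ΔE = (6.626×10^-34·2.998×10^8)/1.896×10^-18 = 1.05×10^-7 m = 105 nm.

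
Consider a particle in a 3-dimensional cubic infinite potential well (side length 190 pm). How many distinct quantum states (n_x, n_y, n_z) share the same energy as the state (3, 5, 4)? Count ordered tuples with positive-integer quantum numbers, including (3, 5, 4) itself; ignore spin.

The level has n_x² + n_y² + n_z² = 50. The ordered positive-integer solutions are (3, 4, 5), (3, 5, 4), (4, 3, 5), (4, 5, 3), (5, 3, 4), (5, 4, 3).
That gives 6 states.

degeneracy = 6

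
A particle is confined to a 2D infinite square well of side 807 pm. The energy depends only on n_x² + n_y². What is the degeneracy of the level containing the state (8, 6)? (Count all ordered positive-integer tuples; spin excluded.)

degeneracy = 2

The level has n_x² + n_y² = 100. The ordered positive-integer solutions are (6, 8), (8, 6).
That gives 2 states.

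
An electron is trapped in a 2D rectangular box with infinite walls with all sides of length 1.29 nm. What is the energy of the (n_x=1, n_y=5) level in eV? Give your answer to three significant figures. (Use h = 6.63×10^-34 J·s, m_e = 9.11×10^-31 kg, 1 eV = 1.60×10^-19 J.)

E = 5.89 eV

For a 2D rectangular well E = (h²/8m_e)·Σ n_i²/L_i² = (6.63×10^-34)²/(8·9.11×10^-31) · [1²/(1.29 nm)² + 5²/(1.29 nm)²].
Evaluating gives E = 9.424×10^-19 J = 5.89 eV.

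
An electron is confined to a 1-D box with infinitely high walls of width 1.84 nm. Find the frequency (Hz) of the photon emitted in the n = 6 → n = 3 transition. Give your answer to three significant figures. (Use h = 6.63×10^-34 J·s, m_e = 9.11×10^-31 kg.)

E_1 = h²/(8m_eL²) = 1.781×10^-20 J and ΔE = (6² − 3²)E_1 = 4.809×10^-19 J.
f = ΔE/h = 4.809×10^-19/6.63×10^-34 = 7.25×10^14 Hz.

f = 7.25×10^14 Hz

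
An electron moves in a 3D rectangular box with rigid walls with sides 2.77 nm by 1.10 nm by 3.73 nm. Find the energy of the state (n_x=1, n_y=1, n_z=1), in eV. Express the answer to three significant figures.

For a 3D rectangular well E = (h²/8m_e)·Σ n_i²/L_i² = (6.626×10^-34)²/(8·9.109×10^-31) · [1²/(2.77 nm)² + 1²/(1.10 nm)² + 1²/(3.73 nm)²].
Evaluating gives E = 6.197×10^-20 J = 0.387 eV.

E = 0.387 eV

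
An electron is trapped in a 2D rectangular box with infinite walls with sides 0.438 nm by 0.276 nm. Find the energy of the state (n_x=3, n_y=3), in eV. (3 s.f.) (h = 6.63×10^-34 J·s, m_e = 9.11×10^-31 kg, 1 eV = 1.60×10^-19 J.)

For a 2D rectangular well E = (h²/8m_e)·Σ n_i²/L_i² = (6.63×10^-34)²/(8·9.11×10^-31) · [3²/(0.438 nm)² + 3²/(0.276 nm)²].
Evaluating gives E = 9.955×10^-18 J = 62.2 eV.

E = 62.2 eV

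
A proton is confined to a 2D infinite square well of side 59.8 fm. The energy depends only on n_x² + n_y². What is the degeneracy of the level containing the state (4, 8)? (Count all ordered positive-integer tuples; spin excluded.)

The level has n_x² + n_y² = 80. The ordered positive-integer solutions are (4, 8), (8, 4).
That gives 2 states.

degeneracy = 2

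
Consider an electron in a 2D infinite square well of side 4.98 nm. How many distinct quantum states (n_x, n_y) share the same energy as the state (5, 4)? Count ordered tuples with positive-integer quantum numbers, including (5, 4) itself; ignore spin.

The level has n_x² + n_y² = 41. The ordered positive-integer solutions are (4, 5), (5, 4).
That gives 2 states.

degeneracy = 2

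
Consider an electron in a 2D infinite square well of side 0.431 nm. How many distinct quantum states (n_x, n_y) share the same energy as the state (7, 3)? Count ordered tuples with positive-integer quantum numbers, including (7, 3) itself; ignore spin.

The level has n_x² + n_y² = 58. The ordered positive-integer solutions are (3, 7), (7, 3).
That gives 2 states.

degeneracy = 2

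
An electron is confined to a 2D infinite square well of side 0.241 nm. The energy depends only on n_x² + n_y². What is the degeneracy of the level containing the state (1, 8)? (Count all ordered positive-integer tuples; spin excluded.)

degeneracy = 4

The level has n_x² + n_y² = 65. The ordered positive-integer solutions are (1, 8), (4, 7), (7, 4), (8, 1).
That gives 4 states.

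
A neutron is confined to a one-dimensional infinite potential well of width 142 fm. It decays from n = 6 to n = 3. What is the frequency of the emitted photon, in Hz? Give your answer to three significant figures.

f = 6.62×10^19 Hz

E_1 = h²/(8m_nL²) = 1.625×10^-15 J and ΔE = (6² − 3²)E_1 = 4.388×10^-14 J.
f = ΔE/h = 4.388×10^-14/6.626×10^-34 = 6.62×10^19 Hz.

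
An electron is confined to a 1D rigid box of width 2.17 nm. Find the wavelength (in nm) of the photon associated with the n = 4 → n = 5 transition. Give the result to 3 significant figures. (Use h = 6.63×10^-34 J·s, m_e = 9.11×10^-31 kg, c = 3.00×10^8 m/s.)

E_1 = h²/(8m_eL²) = 1.281×10^-20 J, so ΔE = (5² − 4²)E_1 = 1.153×10^-19 J.
λ = hc/ΔE = (6.63×10^-34·3.00×10^8)/1.153×10^-19 = 1.73×10^-6 m = 1.73×10^3 nm.

λ = 1.73×10^3 nm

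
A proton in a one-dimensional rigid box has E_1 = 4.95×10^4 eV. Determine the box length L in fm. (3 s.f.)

From E_n = n²h²/(8m_pL²), L = n·h/√(8m_pE_n).
E_1 = 4.95×10^4 eV = 7.930×10^-15 J, so L = 1·6.626×10^-34/√(8·1.673×10^-27·7.930×10^-15) = 6.43×10^-14 m = 64.3 fm.

L = 64.3 fm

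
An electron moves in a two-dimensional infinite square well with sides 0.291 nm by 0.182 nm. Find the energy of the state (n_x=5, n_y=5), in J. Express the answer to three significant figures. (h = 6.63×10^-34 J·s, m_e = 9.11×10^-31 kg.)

For a 2D rectangular well E = (h²/8m_e)·Σ n_i²/L_i² = (6.63×10^-34)²/(8·9.11×10^-31) · [5²/(0.291 nm)² + 5²/(0.182 nm)²].
Evaluating gives E = 6.33×10^-17 J.

E = 6.33×10^-17 J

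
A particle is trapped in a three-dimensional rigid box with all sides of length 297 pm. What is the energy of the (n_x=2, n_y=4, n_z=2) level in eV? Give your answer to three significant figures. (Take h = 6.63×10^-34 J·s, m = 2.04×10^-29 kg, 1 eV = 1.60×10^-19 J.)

For a 3D rectangular well E = (h²/8m)·Σ n_i²/L_i² = (6.63×10^-34)²/(8·2.04×10^-29) · [2²/(297 pm)² + 4²/(297 pm)² + 2²/(297 pm)²].
Evaluating gives E = 7.328×10^-19 J = 4.58 eV.

E = 4.58 eV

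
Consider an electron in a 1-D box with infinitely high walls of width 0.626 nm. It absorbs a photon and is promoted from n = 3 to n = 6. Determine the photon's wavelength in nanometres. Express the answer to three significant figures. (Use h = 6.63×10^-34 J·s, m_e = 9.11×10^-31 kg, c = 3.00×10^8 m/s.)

λ = 47.9 nm

E_1 = h²/(8m_eL²) = 1.539×10^-19 J, so ΔE = (6² − 3²)E_1 = 4.155×10^-18 J.
λ = hc/ΔE = (6.63×10^-34·3.00×10^8)/4.155×10^-18 = 4.79×10^-8 m = 47.9 nm.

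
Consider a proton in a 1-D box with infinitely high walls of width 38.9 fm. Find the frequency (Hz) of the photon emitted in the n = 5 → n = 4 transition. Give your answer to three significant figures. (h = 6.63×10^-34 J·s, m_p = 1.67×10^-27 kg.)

f = 2.95×10^20 Hz

E_1 = h²/(8m_pL²) = 2.174×10^-14 J and ΔE = (5² − 4²)E_1 = 1.957×10^-13 J.
f = ΔE/h = 1.957×10^-13/6.63×10^-34 = 2.95×10^20 Hz.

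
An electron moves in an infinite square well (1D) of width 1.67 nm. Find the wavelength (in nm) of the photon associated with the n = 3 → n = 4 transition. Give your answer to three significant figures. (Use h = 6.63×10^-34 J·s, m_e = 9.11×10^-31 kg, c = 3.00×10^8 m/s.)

λ = 1.31×10^3 nm

E_1 = h²/(8m_eL²) = 2.163×10^-20 J, so ΔE = (4² − 3²)E_1 = 1.514×10^-19 J.
λ = hc/ΔE = (6.63×10^-34·3.00×10^8)/1.514×10^-19 = 1.31×10^-6 m = 1.31×10^3 nm.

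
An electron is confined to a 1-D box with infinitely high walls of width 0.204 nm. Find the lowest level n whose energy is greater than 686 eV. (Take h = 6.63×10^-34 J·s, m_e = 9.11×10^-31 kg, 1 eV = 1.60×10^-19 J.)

n = 9

E_1 = h²/(8m_eL²) = 1.449×10^-18 J = 9.056 eV.
Need n² > 686/9.056 = 75.75, i.e. n > 8.703.
The smallest integer satisfying this is n = 9.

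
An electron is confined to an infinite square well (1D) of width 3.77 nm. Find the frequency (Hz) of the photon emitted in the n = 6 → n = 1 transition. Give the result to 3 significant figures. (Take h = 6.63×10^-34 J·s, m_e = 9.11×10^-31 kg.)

E_1 = h²/(8m_eL²) = 4.244×10^-21 J and ΔE = (6² − 1²)E_1 = 1.485×10^-19 J.
f = ΔE/h = 1.485×10^-19/6.63×10^-34 = 2.24×10^14 Hz.

f = 2.24×10^14 Hz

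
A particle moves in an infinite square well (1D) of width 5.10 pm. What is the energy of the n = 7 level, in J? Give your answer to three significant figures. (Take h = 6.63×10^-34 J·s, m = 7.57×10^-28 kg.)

For an infinite well E_n = n²h²/(8mL²), so E_1 = h²/(8mL²) = (6.63×10^-34)²/(8·7.57×10^-28·(5.10×10^-12 m)²) = 2.791×10^-18 J.
Then E_7 = 7²·E_1 = 49·2.791×10^-18 J = 1.37×10^-16 J.

E_7 = 1.37×10^-16 J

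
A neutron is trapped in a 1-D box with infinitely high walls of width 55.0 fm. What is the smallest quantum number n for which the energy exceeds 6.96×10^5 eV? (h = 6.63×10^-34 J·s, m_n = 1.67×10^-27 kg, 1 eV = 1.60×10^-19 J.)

E_1 = h²/(8m_nL²) = 1.088×10^-14 J = 6.800×10^4 eV.
Need n² > 6.96×10^5/6.800×10^4 = 10.24, i.e. n > 3.200.
The smallest integer satisfying this is n = 4.

n = 4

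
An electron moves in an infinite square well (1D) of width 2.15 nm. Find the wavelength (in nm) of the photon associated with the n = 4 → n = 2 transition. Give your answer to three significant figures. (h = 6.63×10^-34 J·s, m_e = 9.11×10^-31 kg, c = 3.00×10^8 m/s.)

E_1 = h²/(8m_eL²) = 1.305×10^-20 J, so ΔE = (4² − 2²)E_1 = 1.566×10^-19 J.
λ = hc/ΔE = (6.63×10^-34·3.00×10^8)/1.566×10^-19 = 1.27×10^-6 m = 1.27×10^3 nm.

λ = 1.27×10^3 nm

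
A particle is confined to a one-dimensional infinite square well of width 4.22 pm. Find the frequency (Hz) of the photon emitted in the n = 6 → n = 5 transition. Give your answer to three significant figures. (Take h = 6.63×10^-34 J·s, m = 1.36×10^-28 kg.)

E_1 = h²/(8mL²) = 2.269×10^-17 J and ΔE = (6² − 5²)E_1 = 2.496×10^-16 J.
f = ΔE/h = 2.496×10^-16/6.63×10^-34 = 3.76×10^17 Hz.

f = 3.76×10^17 Hz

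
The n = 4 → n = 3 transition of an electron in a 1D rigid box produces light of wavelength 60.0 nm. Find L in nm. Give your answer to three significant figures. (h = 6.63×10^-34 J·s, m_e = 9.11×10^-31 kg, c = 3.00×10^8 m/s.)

L = 0.357 nm

The photon carries ΔE = hc/λ = 6.63×10^-34·3.00×10^8/6.00×10^-8 m = 3.315×10^-18 J.
Since ΔE = (4² − 3²)E_1, E_1 = 4.736×10^-19 J, and L = h/√(8m_eE_1) = 3.57×10^-10 m = 0.357 nm.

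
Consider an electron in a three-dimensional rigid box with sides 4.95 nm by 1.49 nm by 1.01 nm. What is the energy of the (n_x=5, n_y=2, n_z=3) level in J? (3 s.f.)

E = 7.02×10^-19 J

For a 3D rectangular well E = (h²/8m_e)·Σ n_i²/L_i² = (6.626×10^-34)²/(8·9.109×10^-31) · [5²/(4.95 nm)² + 2²/(1.49 nm)² + 3²/(1.01 nm)²].
Evaluating gives E = 7.02×10^-19 J.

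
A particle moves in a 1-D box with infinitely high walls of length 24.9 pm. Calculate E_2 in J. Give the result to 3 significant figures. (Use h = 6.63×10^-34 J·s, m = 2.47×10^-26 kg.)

E_2 = 1.44×10^-20 J

For an infinite well E_n = n²h²/(8mL²), so E_1 = h²/(8mL²) = (6.63×10^-34)²/(8·2.47×10^-26·(2.49×10^-11 m)²) = 3.588×10^-21 J.
Then E_2 = 2²·E_1 = 4·3.588×10^-21 J = 1.44×10^-20 J.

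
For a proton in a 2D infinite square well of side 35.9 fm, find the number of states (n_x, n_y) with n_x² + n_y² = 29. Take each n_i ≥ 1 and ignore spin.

degeneracy = 2

The level has n_x² + n_y² = 29. The ordered positive-integer solutions are (2, 5), (5, 2).
That gives 2 states.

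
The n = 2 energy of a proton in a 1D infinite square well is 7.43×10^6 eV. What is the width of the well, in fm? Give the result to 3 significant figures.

L = 10.5 fm

From E_n = n²h²/(8m_pL²), L = n·h/√(8m_pE_n).
E_2 = 7.43×10^6 eV = 1.190×10^-12 J, so L = 2·6.626×10^-34/√(8·1.673×10^-27·1.190×10^-12) = 1.05×10^-14 m = 10.5 fm.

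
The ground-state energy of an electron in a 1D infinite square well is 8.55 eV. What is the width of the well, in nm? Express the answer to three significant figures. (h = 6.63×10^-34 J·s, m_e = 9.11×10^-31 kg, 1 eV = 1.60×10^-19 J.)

L = 0.210 nm

From E_n = n²h²/(8m_eL²), L = n·h/√(8m_eE_n).
E_1 = 8.55 eV = 1.368×10^-18 J, so L = 1·6.63×10^-34/√(8·9.11×10^-31·1.368×10^-18) = 2.10×10^-10 m = 0.210 nm.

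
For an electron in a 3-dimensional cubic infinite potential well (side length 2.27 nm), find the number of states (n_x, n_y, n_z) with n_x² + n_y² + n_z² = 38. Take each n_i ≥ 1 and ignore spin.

The level has n_x² + n_y² + n_z² = 38. The ordered positive-integer solutions are (1, 1, 6), (1, 6, 1), (2, 3, 5), (2, 5, 3), (3, 2, 5), (3, 5, 2), (5, 2, 3), (5, 3, 2), (6, 1, 1).
That gives 9 states.

degeneracy = 9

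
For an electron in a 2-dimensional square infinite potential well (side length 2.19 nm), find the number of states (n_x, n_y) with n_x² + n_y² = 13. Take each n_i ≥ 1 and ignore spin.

degeneracy = 2

The level has n_x² + n_y² = 13. The ordered positive-integer solutions are (2, 3), (3, 2).
That gives 2 states.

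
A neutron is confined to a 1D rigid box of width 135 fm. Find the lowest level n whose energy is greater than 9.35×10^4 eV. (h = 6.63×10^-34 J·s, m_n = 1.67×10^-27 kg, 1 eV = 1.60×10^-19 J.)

n = 3

E_1 = h²/(8m_nL²) = 1.805×10^-15 J = 1.128×10^4 eV.
Need n² > 9.35×10^4/1.128×10^4 = 8.289, i.e. n > 2.879.
The smallest integer satisfying this is n = 3.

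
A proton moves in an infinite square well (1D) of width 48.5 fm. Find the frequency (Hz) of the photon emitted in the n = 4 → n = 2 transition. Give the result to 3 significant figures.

f = 2.53×10^20 Hz

E_1 = h²/(8m_pL²) = 1.395×10^-14 J and ΔE = (4² − 2²)E_1 = 1.674×10^-13 J.
f = ΔE/h = 1.674×10^-13/6.626×10^-34 = 2.53×10^20 Hz.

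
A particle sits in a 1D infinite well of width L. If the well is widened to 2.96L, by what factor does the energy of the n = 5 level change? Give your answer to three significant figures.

0.114

E_n ∝ 1/L², so the energy scales by 1/2.96² = 0.114.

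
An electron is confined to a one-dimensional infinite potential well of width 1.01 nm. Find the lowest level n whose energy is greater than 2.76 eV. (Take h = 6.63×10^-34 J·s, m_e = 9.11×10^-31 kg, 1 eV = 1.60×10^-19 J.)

n = 3

E_1 = h²/(8m_eL²) = 5.913×10^-20 J = 0.3696 eV.
Need n² > 2.76/0.3696 = 7.468, i.e. n > 2.733.
The smallest integer satisfying this is n = 3.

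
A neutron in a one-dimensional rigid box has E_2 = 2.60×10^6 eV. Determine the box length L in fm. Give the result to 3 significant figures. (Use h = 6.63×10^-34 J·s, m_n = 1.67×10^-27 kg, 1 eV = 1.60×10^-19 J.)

From E_n = n²h²/(8m_nL²), L = n·h/√(8m_nE_n).
E_2 = 2.60×10^6 eV = 4.160×10^-13 J, so L = 2·6.63×10^-34/√(8·1.67×10^-27·4.160×10^-13) = 1.78×10^-14 m = 17.8 fm.

L = 17.8 fm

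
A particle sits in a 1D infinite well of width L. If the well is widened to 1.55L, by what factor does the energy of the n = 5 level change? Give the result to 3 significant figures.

E_n ∝ 1/L², so the energy scales by 1/1.55² = 0.416.

0.416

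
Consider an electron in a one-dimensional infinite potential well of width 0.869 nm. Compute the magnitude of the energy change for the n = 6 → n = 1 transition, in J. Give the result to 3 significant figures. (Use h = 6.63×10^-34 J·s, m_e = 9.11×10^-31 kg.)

E_1 = h²/(8m_eL²) = 7.987×10^-20 J.
|ΔE| = |6² − 1²|·E_1 = 35·7.987×10^-20 J = 2.80×10^-18 J.

|ΔE| = 2.80×10^-18 J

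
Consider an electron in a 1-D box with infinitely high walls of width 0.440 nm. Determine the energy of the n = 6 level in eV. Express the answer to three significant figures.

For an infinite well E_n = n²h²/(8m_eL²), so E_1 = h²/(8m_eL²) = (6.626×10^-34)²/(8·9.109×10^-31·(4.40×10^-10 m)²) = 3.112×10^-19 J.
Then E_6 = 6²·E_1 = 36·3.112×10^-19 J = 1.120×10^-17 J.
Converting, E_6 = 1.120×10^-17 J / (1.602×10^-19 J/eV) = 69.9 eV.

E_6 = 69.9 eV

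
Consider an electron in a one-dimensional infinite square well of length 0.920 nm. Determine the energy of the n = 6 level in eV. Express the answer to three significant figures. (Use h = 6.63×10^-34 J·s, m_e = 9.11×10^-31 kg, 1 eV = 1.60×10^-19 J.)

For an infinite well E_n = n²h²/(8m_eL²), so E_1 = h²/(8m_eL²) = (6.63×10^-34)²/(8·9.11×10^-31·(9.20×10^-10 m)²) = 7.126×10^-20 J.
Then E_6 = 6²·E_1 = 36·7.126×10^-20 J = 2.565×10^-18 J.
Converting, E_6 = 2.565×10^-18 J / (1.60×10^-19 J/eV) = 16.0 eV.

E_6 = 16.0 eV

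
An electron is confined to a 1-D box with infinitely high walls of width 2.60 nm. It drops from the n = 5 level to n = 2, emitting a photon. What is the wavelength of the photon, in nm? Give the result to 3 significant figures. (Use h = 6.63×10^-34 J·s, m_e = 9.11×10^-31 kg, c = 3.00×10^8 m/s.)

λ = 1.06×10^3 nm

E_1 = h²/(8m_eL²) = 8.922×10^-21 J, so ΔE = (5² − 2²)E_1 = 1.874×10^-19 J.
λ = hc/ΔE = (6.63×10^-34·3.00×10^8)/1.874×10^-19 = 1.06×10^-6 m = 1.06×10^3 nm.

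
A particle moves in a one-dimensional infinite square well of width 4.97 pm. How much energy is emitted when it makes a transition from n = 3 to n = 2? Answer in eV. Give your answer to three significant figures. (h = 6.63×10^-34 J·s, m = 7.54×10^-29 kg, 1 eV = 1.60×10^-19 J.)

|ΔE| = 922 eV

E_1 = h²/(8mL²) = 2.950×10^-17 J.
|ΔE| = |3² − 2²|·E_1 = 5·2.950×10^-17 J = 1.475×10^-16 J = 922 eV.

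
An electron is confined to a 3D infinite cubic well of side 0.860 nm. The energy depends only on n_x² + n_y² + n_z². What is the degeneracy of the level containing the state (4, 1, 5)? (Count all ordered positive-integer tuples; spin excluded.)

degeneracy = 6

The level has n_x² + n_y² + n_z² = 42. The ordered positive-integer solutions are (1, 4, 5), (1, 5, 4), (4, 1, 5), (4, 5, 1), (5, 1, 4), (5, 4, 1).
That gives 6 states.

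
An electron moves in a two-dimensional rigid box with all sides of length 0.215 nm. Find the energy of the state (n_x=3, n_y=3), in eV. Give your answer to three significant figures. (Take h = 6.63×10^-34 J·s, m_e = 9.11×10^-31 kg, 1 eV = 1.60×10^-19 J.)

E = 147 eV

For a 2D rectangular well E = (h²/8m_e)·Σ n_i²/L_i² = (6.63×10^-34)²/(8·9.11×10^-31) · [3²/(0.215 nm)² + 3²/(0.215 nm)²].
Evaluating gives E = 2.349×10^-17 J = 147 eV.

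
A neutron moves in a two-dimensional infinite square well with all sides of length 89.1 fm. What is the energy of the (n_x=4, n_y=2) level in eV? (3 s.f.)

For a 2D rectangular well E = (h²/8m_n)·Σ n_i²/L_i² = (6.626×10^-34)²/(8·1.675×10^-27) · [4²/(89.1 fm)² + 2²/(89.1 fm)²].
Evaluating gives E = 8.254×10^-14 J = 5.15×10^5 eV.

E = 5.15×10^5 eV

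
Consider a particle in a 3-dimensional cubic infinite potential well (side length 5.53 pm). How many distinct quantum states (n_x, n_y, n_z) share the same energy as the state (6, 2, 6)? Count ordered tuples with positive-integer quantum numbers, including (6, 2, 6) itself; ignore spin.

degeneracy = 3

The level has n_x² + n_y² + n_z² = 76. The ordered positive-integer solutions are (2, 6, 6), (6, 2, 6), (6, 6, 2).
That gives 3 states.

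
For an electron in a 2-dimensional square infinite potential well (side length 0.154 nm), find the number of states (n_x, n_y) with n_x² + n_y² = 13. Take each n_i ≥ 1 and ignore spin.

The level has n_x² + n_y² = 13. The ordered positive-integer solutions are (2, 3), (3, 2).
That gives 2 states.

degeneracy = 2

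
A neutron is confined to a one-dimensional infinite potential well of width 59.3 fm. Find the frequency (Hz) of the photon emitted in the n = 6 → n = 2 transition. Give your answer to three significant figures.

f = 4.50×10^20 Hz

E_1 = h²/(8m_nL²) = 9.317×10^-15 J and ΔE = (6² − 2²)E_1 = 2.981×10^-13 J.
f = ΔE/h = 2.981×10^-13/6.626×10^-34 = 4.50×10^20 Hz.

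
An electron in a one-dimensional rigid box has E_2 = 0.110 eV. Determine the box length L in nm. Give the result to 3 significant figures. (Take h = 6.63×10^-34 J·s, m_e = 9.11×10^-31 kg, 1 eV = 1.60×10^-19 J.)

L = 3.70 nm

From E_n = n²h²/(8m_eL²), L = n·h/√(8m_eE_n).
E_2 = 0.110 eV = 1.760×10^-20 J, so L = 2·6.63×10^-34/√(8·9.11×10^-31·1.760×10^-20) = 3.70×10^-9 m = 3.70 nm.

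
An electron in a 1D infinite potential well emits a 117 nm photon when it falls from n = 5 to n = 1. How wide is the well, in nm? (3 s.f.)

The photon carries ΔE = hc/λ = 6.626×10^-34·2.998×10^8/1.17×10^-7 m = 1.698×10^-18 J.
Since ΔE = (5² − 1²)E_1, E_1 = 7.075×10^-20 J, and L = h/√(8m_eE_1) = 9.23×10^-10 m = 0.923 nm.

L = 0.923 nm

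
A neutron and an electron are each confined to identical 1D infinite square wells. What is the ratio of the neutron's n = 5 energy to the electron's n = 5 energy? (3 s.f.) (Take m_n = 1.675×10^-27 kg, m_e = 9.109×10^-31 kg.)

E_n ∝ 1/m at fixed n and L, so the ratio is m_e/m_n = 9.109×10^-31/1.675×10^-27 = 5.44×10^-4.

5.44×10^-4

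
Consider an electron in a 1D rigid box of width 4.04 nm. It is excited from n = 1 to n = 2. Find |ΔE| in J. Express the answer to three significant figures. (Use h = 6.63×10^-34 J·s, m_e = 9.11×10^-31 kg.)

E_1 = h²/(8m_eL²) = 3.695×10^-21 J.
|ΔE| = |1² − 2²|·E_1 = 3·3.695×10^-21 J = 1.11×10^-20 J.

|ΔE| = 1.11×10^-20 J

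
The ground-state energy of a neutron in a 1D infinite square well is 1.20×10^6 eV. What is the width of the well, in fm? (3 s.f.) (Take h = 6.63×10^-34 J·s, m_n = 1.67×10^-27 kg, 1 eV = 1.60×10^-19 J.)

L = 13.1 fm

From E_n = n²h²/(8m_nL²), L = n·h/√(8m_nE_n).
E_1 = 1.20×10^6 eV = 1.920×10^-13 J, so L = 1·6.63×10^-34/√(8·1.67×10^-27·1.920×10^-13) = 1.31×10^-14 m = 13.1 fm.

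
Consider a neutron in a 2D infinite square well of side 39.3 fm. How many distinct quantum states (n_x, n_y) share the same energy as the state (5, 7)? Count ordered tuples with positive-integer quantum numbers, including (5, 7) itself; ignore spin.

The level has n_x² + n_y² = 74. The ordered positive-integer solutions are (5, 7), (7, 5).
That gives 2 states.

degeneracy = 2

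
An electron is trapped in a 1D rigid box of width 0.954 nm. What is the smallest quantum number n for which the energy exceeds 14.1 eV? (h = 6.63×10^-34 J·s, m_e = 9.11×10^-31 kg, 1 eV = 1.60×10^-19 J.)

n = 6

E_1 = h²/(8m_eL²) = 6.627×10^-20 J = 0.4142 eV.
Need n² > 14.1/0.4142 = 34.04, i.e. n > 5.834.
The smallest integer satisfying this is n = 6.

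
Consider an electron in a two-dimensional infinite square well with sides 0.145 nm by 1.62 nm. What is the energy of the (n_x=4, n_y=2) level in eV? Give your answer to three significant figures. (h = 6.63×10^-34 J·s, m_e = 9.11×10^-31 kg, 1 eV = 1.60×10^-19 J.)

For a 2D rectangular well E = (h²/8m_e)·Σ n_i²/L_i² = (6.63×10^-34)²/(8·9.11×10^-31) · [4²/(0.145 nm)² + 2²/(1.62 nm)²].
Evaluating gives E = 4.599×10^-17 J = 287 eV.

E = 287 eV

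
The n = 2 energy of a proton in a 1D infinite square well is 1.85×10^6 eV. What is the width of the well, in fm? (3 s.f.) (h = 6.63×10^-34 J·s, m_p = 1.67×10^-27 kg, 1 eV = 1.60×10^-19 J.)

From E_n = n²h²/(8m_pL²), L = n·h/√(8m_pE_n).
E_2 = 1.85×10^6 eV = 2.960×10^-13 J, so L = 2·6.63×10^-34/√(8·1.67×10^-27·2.960×10^-13) = 2.11×10^-14 m = 21.1 fm.

L = 21.1 fm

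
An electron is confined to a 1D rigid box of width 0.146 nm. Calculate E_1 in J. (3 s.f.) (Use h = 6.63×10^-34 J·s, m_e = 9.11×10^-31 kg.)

For an infinite well E_n = n²h²/(8m_eL²), so E_1 = h²/(8m_eL²) = (6.63×10^-34)²/(8·9.11×10^-31·(1.46×10^-10 m)²) = 2.830×10^-18 J.

E_1 = 2.83×10^-18 J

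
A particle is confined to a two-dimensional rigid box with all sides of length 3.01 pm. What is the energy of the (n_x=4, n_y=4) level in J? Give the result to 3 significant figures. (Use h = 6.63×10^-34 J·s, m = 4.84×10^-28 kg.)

For a 2D rectangular well E = (h²/8m)·Σ n_i²/L_i² = (6.63×10^-34)²/(8·4.84×10^-28) · [4²/(3.01 pm)² + 4²/(3.01 pm)²].
Evaluating gives E = 4.01×10^-16 J.

E = 4.01×10^-16 J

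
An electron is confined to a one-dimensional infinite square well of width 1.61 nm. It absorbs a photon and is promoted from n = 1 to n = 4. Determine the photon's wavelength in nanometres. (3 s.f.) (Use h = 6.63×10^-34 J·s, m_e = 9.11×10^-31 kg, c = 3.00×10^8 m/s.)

λ = 570 nm

E_1 = h²/(8m_eL²) = 2.327×10^-20 J, so ΔE = (4² − 1²)E_1 = 3.490×10^-19 J.
λ = hc/ΔE = (6.63×10^-34·3.00×10^8)/3.490×10^-19 = 5.70×10^-7 m = 570 nm.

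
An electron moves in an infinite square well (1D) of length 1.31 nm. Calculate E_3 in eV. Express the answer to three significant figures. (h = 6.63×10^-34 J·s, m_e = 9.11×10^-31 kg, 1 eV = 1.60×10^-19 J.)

For an infinite well E_n = n²h²/(8m_eL²), so E_1 = h²/(8m_eL²) = (6.63×10^-34)²/(8·9.11×10^-31·(1.31×10^-9 m)²) = 3.515×10^-20 J.
Then E_3 = 3²·E_1 = 9·3.515×10^-20 J = 3.164×10^-19 J.
Converting, E_3 = 3.164×10^-19 J / (1.60×10^-19 J/eV) = 1.98 eV.

E_3 = 1.98 eV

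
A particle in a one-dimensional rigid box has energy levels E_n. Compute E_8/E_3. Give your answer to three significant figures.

E_n ∝ n², so E_8/E_3 = 8²/3² = 64/9 = 7.11.

7.11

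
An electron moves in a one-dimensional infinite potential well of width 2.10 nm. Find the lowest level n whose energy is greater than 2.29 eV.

E_1 = h²/(8m_eL²) = 1.366×10^-20 J = 0.08527 eV.
Need n² > 2.29/0.08527 = 26.86, i.e. n > 5.183.
The smallest integer satisfying this is n = 6.

n = 6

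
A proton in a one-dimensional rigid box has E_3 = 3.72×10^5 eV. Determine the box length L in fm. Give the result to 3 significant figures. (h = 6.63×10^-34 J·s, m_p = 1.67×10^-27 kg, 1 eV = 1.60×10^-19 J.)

L = 70.5 fm

From E_n = n²h²/(8m_pL²), L = n·h/√(8m_pE_n).
E_3 = 3.72×10^5 eV = 5.952×10^-14 J, so L = 3·6.63×10^-34/√(8·1.67×10^-27·5.952×10^-14) = 7.05×10^-14 m = 70.5 fm.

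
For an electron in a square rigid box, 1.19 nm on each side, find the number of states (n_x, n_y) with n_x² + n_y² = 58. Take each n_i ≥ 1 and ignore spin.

The level has n_x² + n_y² = 58. The ordered positive-integer solutions are (3, 7), (7, 3).
That gives 2 states.

degeneracy = 2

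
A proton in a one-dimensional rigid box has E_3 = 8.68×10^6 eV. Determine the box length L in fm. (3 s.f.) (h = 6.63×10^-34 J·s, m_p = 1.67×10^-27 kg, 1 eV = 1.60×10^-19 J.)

L = 14.6 fm

From E_n = n²h²/(8m_pL²), L = n·h/√(8m_pE_n).
E_3 = 8.68×10^6 eV = 1.389×10^-12 J, so L = 3·6.63×10^-34/√(8·1.67×10^-27·1.389×10^-12) = 1.46×10^-14 m = 14.6 fm.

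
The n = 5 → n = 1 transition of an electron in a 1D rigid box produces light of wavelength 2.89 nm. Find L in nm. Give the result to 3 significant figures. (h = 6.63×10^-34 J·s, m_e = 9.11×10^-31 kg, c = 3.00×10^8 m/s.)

L = 0.145 nm

The photon carries ΔE = hc/λ = 6.63×10^-34·3.00×10^8/2.89×10^-9 m = 6.882×10^-17 J.
Since ΔE = (5² − 1²)E_1, E_1 = 2.867×10^-18 J, and L = h/√(8m_eE_1) = 1.45×10^-10 m = 0.145 nm.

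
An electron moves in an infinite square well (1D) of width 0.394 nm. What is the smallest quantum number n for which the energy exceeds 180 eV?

E_1 = h²/(8m_eL²) = 3.881×10^-19 J = 2.423 eV.
Need n² > 180/2.423 = 74.29, i.e. n > 8.619.
The smallest integer satisfying this is n = 9.

n = 9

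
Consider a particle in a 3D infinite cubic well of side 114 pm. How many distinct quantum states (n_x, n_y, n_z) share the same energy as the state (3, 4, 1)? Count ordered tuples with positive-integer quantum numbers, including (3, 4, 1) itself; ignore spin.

The level has n_x² + n_y² + n_z² = 26. The ordered positive-integer solutions are (1, 3, 4), (1, 4, 3), (3, 1, 4), (3, 4, 1), (4, 1, 3), (4, 3, 1).
That gives 6 states.

degeneracy = 6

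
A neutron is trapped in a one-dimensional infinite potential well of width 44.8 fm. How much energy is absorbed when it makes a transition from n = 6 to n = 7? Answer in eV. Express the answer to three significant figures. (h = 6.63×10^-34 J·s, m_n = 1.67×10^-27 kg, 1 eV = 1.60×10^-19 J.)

|ΔE| = 1.33×10^6 eV

E_1 = h²/(8m_nL²) = 1.639×10^-14 J.
|ΔE| = |6² − 7²|·E_1 = 13·1.639×10^-14 J = 2.131×10^-13 J = 1.33×10^6 eV.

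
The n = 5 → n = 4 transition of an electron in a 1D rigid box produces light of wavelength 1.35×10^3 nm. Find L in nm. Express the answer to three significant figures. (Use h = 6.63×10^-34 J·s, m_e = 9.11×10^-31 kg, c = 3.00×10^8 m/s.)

The photon carries ΔE = hc/λ = 6.63×10^-34·3.00×10^8/1.35×10^-6 m = 1.473×10^-19 J.
Since ΔE = (5² − 4²)E_1, E_1 = 1.637×10^-20 J, and L = h/√(8m_eE_1) = 1.92×10^-9 m = 1.92 nm.

L = 1.92 nm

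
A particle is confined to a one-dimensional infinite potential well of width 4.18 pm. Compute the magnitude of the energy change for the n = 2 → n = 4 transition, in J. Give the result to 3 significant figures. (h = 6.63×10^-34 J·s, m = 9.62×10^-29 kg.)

|ΔE| = 3.92×10^-16 J

E_1 = h²/(8mL²) = 3.269×10^-17 J.
|ΔE| = |2² − 4²|·E_1 = 12·3.269×10^-17 J = 3.92×10^-16 J.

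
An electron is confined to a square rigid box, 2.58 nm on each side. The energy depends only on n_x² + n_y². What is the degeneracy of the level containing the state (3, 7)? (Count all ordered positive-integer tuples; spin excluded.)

The level has n_x² + n_y² = 58. The ordered positive-integer solutions are (3, 7), (7, 3).
That gives 2 states.

degeneracy = 2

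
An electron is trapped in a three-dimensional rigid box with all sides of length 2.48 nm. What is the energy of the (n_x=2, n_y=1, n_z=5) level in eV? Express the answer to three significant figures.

E = 1.83 eV

For a 3D rectangular well E = (h²/8m_e)·Σ n_i²/L_i² = (6.626×10^-34)²/(8·9.109×10^-31) · [2²/(2.48 nm)² + 1²/(2.48 nm)² + 5²/(2.48 nm)²].
Evaluating gives E = 2.939×10^-19 J = 1.83 eV.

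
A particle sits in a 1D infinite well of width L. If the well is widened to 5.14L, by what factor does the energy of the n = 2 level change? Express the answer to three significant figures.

0.0379

E_n ∝ 1/L², so the energy scales by 1/5.14² = 0.0379.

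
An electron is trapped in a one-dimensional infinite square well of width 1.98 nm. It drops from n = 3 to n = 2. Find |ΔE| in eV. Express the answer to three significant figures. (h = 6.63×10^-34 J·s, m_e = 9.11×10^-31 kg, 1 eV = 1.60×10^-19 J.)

E_1 = h²/(8m_eL²) = 1.538×10^-20 J.
|ΔE| = |3² − 2²|·E_1 = 5·1.538×10^-20 J = 7.690×10^-20 J = 0.481 eV.

|ΔE| = 0.481 eV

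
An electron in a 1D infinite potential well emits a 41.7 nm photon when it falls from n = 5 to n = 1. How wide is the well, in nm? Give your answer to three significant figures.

L = 0.551 nm

The photon carries ΔE = hc/λ = 6.626×10^-34·2.998×10^8/4.17×10^-8 m = 4.764×10^-18 J.
Since ΔE = (5² − 1²)E_1, E_1 = 1.985×10^-19 J, and L = h/√(8m_eE_1) = 5.51×10^-10 m = 0.551 nm.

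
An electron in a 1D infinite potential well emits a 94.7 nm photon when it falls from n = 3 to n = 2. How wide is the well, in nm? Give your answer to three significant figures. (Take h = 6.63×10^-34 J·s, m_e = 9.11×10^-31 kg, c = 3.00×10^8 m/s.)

The photon carries ΔE = hc/λ = 6.63×10^-34·3.00×10^8/9.47×10^-8 m = 2.100×10^-18 J.
Since ΔE = (3² − 2²)E_1, E_1 = 4.200×10^-19 J, and L = h/√(8m_eE_1) = 3.79×10^-10 m = 0.379 nm.

L = 0.379 nm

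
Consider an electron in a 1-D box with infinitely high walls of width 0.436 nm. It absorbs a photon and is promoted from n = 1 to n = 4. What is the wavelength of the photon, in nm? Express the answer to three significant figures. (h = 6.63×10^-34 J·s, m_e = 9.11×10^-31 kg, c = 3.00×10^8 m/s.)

E_1 = h²/(8m_eL²) = 3.173×10^-19 J, so ΔE = (4² − 1²)E_1 = 4.759×10^-18 J.
λ = hc/ΔE = (6.63×10^-34·3.00×10^8)/4.759×10^-18 = 4.18×10^-8 m = 41.8 nm.

λ = 41.8 nm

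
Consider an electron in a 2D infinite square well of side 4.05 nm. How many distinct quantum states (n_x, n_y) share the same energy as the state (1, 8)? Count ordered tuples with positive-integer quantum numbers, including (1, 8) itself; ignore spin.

degeneracy = 4

The level has n_x² + n_y² = 65. The ordered positive-integer solutions are (1, 8), (4, 7), (7, 4), (8, 1).
That gives 4 states.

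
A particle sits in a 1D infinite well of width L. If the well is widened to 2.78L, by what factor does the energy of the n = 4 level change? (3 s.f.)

0.129

E_n ∝ 1/L², so the energy scales by 1/2.78² = 0.129.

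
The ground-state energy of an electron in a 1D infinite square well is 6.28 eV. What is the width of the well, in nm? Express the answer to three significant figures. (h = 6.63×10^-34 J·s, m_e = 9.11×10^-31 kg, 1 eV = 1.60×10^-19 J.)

From E_n = n²h²/(8m_eL²), L = n·h/√(8m_eE_n).
E_1 = 6.28 eV = 1.005×10^-18 J, so L = 1·6.63×10^-34/√(8·9.11×10^-31·1.005×10^-18) = 2.45×10^-10 m = 0.245 nm.

L = 0.245 nm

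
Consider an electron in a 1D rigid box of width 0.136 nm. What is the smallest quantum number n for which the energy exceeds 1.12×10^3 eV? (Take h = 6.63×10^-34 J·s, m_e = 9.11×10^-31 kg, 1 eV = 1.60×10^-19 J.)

n = 8

E_1 = h²/(8m_eL²) = 3.261×10^-18 J = 20.38 eV.
Need n² > 1.12×10^3/20.38 = 54.96, i.e. n > 7.414.
The smallest integer satisfying this is n = 8.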